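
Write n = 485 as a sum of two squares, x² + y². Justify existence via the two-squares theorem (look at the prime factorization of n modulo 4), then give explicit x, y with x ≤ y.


Step 1: Factor n = 485 = 5 · 97.
Step 2: Check the mod-4 condition on each prime factor: 5 ≡ 1 (mod 4), exponent 1; 97 ≡ 1 (mod 4), exponent 1.
All primes ≡ 3 (mod 4) appear to even exponent (or don't appear), so by the two-squares theorem n IS expressible as a sum of two squares.
Step 3: Build a representation. Here n = 5 · 97 is a product of primes ≡ 1 (mod 4). Each prime p ≡ 1 (mod 4) is itself a sum of two squares; find a² by testing p − a² for a perfect square:
  5: 5 − 1² = 4 = 2² ⇒ 5 = 1² + 2².
  97: 97 − 1² = 96, 97 − 2² = 93, 97 − 3² = 88, 97 − 4² = 81 = 9² ⇒ 97 = 4² + 9².
  Combine using the Brahmagupta–Fibonacci identity (a² + b²)(c² + d²) = (ac − bd)² + (ad + bc)² = (ac + bd)² + (ad − bc)²:
  5 · 97 = 485: from (1² + 2²)(4² + 9²), take (1·4 − 2·9, 1·9 + 2·4) = (4 − 18, 9 + 8) = (-14, 17); dropping signs (only squares matter) gives (14, 17); check 14² + 17² = 196 + 289 = 485 ✓.
Step 4: Order so x ≤ y and verify: 14² + 17² = 196 + 289 = 485 = n. ✓

n = 485 = 14² + 17² (one valid representation with x ≤ y).


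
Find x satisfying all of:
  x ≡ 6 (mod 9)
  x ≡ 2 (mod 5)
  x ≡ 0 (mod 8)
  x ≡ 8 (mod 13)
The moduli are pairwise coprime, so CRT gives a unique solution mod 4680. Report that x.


Product of moduli M = 9 · 5 · 8 · 13 = 4680.
Merge one congruence at a time:
  Start: x ≡ 6 (mod 9).
  Combine with x ≡ 2 (mod 5); new modulus lcm = 45.
    Write x = 6 + 9·t and substitute into x ≡ 2 (mod 5): 9·t ≡ 2 − 6 = -4 (mod 5).
    Reduce coefficients mod 5: 4·t ≡ 1 (mod 5).
    The inverse of 4 mod 5 is 4 (since 4·4 = 16 = 3·5 + 1), so t ≡ 4·1 = 4 ≡ 4 (mod 5).
    Then x = 6 + 9·4 = 42, valid modulo lcm(9, 5) = 45: x ≡ 42 (mod 45).
  Combine with x ≡ 0 (mod 8); new modulus lcm = 360.
    Write x = 42 + 45·t and substitute into x ≡ 0 (mod 8): 45·t ≡ 0 − 42 = -42 (mod 8).
    Reduce coefficients mod 8: 5·t ≡ 6 (mod 8).
    The inverse of 5 mod 8 is 5 (since 5·5 = 25 = 3·8 + 1), so t ≡ 5·6 = 30 ≡ 6 (mod 8).
    Then x = 42 + 45·6 = 312, valid modulo lcm(45, 8) = 360: x ≡ 312 (mod 360).
  Combine with x ≡ 8 (mod 13); new modulus lcm = 4680.
    Write x = 312 + 360·t and substitute into x ≡ 8 (mod 13): 360·t ≡ 8 − 312 = -304 (mod 13).
    Reduce coefficients mod 13: 9·t ≡ 8 (mod 13).
    The inverse of 9 mod 13 is 3 (since 9·3 = 27 = 2·13 + 1), so t ≡ 3·8 = 24 ≡ 11 (mod 13).
    Then x = 312 + 360·11 = 4272, valid modulo lcm(360, 13) = 4680: x ≡ 4272 (mod 4680).
Verify against each original: 4272 mod 9 = 6, 4272 mod 5 = 2, 4272 mod 8 = 0, 4272 mod 13 = 8.

x ≡ 4272 (mod 4680).


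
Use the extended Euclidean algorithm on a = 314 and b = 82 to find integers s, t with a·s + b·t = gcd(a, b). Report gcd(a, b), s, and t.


Euclidean algorithm on (314, 82) — divide until remainder is 0:
  314 = 3 · 82 + 68
  82 = 1 · 68 + 14
  68 = 4 · 14 + 12
  14 = 1 · 12 + 2
  12 = 6 · 2 + 0
gcd(314, 82) = 2.
Track Bezout coefficients alongside the remainders: start with r₀ = 314 = a·1 + b·0 (s = 1, t = 0) and r₁ = 82 = a·0 + b·1 (s = 0, t = 1); each new remainder r_{k+1} = r_{k-1} − q_k·r_k inherits s_{k+1} = s_{k-1} − q_k·s_k, t_{k+1} = t_{k-1} − q_k·t_k, so r_k = a·s_k + b·t_k at every step:
  q = 3: r = 68, s = 1 − 3·0 = 1, t = 0 − 3·1 = -3  (check: 314·1 + 82·(-3) = 68)
  q = 1: r = 14, s = 0 − 1·1 = -1, t = 1 − 1·(-3) = 4  (check: 314·(-1) + 82·4 = 14)
  q = 4: r = 12, s = 1 − 4·(-1) = 5, t = -3 − 4·4 = -19  (check: 314·5 + 82·(-19) = 12)
  q = 1: r = 2, s = -1 − 1·5 = -6, t = 4 − 1·(-19) = 23  (check: 314·(-6) + 82·23 = 2)
The row with r = 2 (the gcd) gives the Bezout coefficients s = -6, t = 23.
Result: 314 · (-6) + 82 · (23) = 2.

gcd(314, 82) = 2; s = -6, t = 23 (check: 314·(-6) + 82·23 = 2).


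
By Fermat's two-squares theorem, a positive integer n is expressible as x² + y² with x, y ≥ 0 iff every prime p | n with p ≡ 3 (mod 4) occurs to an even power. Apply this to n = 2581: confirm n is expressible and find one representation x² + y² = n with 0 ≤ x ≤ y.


Step 1: Factor n = 2581 = 29 · 89.
Step 2: Check the mod-4 condition on each prime factor: 29 ≡ 1 (mod 4), exponent 1; 89 ≡ 1 (mod 4), exponent 1.
All primes ≡ 3 (mod 4) appear to even exponent (or don't appear), so by the two-squares theorem n IS expressible as a sum of two squares.
Step 3: Build a representation. Here n = 29 · 89 is a product of primes ≡ 1 (mod 4). Each prime p ≡ 1 (mod 4) is itself a sum of two squares; find a² by testing p − a² for a perfect square:
  29: 29 − 1² = 28, 29 − 2² = 25 = 5² ⇒ 29 = 2² + 5².
  89: 89 − 1² = 88, 89 − 2² = 85, 89 − 3² = 80, 89 − 4² = 73, 89 − 5² = 64 = 8² ⇒ 89 = 5² + 8².
  Combine using the Brahmagupta–Fibonacci identity (a² + b²)(c² + d²) = (ac − bd)² + (ad + bc)² = (ac + bd)² + (ad − bc)²:
  29 · 89 = 2581: from (2² + 5²)(5² + 8²), take (2·5 − 5·8, 2·8 + 5·5) = (10 − 40, 16 + 25) = (-30, 41); dropping signs (only squares matter) gives (30, 41); check 30² + 41² = 900 + 1681 = 2581 ✓.
Step 4: Order so x ≤ y and verify: 30² + 41² = 900 + 1681 = 2581 = n. ✓

n = 2581 = 30² + 41² (one valid representation with x ≤ y).


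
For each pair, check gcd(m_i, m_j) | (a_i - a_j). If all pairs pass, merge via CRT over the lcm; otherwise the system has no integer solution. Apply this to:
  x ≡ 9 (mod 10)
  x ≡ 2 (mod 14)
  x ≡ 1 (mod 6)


Moduli 10, 14, 6 are not pairwise coprime, so CRT works modulo lcm(m_i) when all pairwise compatibility conditions hold.
Pairwise compatibility: gcd(m_i, m_j) must divide a_i - a_j for every pair.
Merge one congruence at a time:
  Start: x ≡ 9 (mod 10).
  Combine with x ≡ 2 (mod 14): gcd(10, 14) = 2, and 2 - 9 = -7 is NOT divisible by 2.
    ⇒ system is inconsistent (no integer solution).

No solution (the system is inconsistent).


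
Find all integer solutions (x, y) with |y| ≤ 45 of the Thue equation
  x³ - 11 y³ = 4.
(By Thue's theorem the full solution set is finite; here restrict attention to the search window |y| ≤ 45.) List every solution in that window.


The equation is x³ - 11y³ = 4. For fixed y, x³ = 11·y³ + 4, so a solution requires the RHS to be a perfect cube.
Strategy: iterate y from -45 to 45, compute RHS = 11·y³ + 4, and check whether it is a (positive or negative) perfect cube.
Check small values of y:
  y = 0: RHS = 4 is not a perfect cube.
  y = 1: RHS = 15 is not a perfect cube.
  y = -1: RHS = -7 is not a perfect cube.
  y = 2: RHS = 92 is not a perfect cube.
  y = -2: RHS = -84 is not a perfect cube.
  y = 3: RHS = 301 is not a perfect cube.
  y = -3: RHS = -293 is not a perfect cube.
Continuing the search up to |y| = 45 finds no solutions either.
No (x, y) in the scanned range satisfies the equation.

No integer solutions with |y| ≤ 45.


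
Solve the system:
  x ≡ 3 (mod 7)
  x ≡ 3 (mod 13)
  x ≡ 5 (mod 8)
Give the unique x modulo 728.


Moduli 7, 13, 8 are pairwise coprime; by CRT there is a unique solution modulo M = 7 · 13 · 8 = 728.
Solve pairwise, accumulating the modulus:
  Start with x ≡ 3 (mod 7).
  Combine with x ≡ 3 (mod 13): since gcd(7, 13) = 1, we get a unique residue mod 91.
    Write x = 3 + 7·t and substitute into x ≡ 3 (mod 13): 7·t ≡ 3 − 3 = 0 (mod 13).
    The inverse of 7 mod 13 is 2 (since 7·2 = 14 = 1·13 + 1), so t ≡ 2·0 = 0 ≡ 0 (mod 13).
    Then x = 3 + 7·0 = 3, valid modulo lcm(7, 13) = 91: x ≡ 3 (mod 91).
  Combine with x ≡ 5 (mod 8): since gcd(91, 8) = 1, we get a unique residue mod 728.
    Write x = 3 + 91·t and substitute into x ≡ 5 (mod 8): 91·t ≡ 5 − 3 = 2 (mod 8).
    Reduce coefficients mod 8: 3·t ≡ 2 (mod 8).
    The inverse of 3 mod 8 is 3 (since 3·3 = 9 = 1·8 + 1), so t ≡ 3·2 = 6 ≡ 6 (mod 8).
    Then x = 3 + 91·6 = 549, valid modulo lcm(91, 8) = 728: x ≡ 549 (mod 728).
Verify: 549 mod 7 = 3 ✓, 549 mod 13 = 3 ✓, 549 mod 8 = 5 ✓.

x ≡ 549 (mod 728).


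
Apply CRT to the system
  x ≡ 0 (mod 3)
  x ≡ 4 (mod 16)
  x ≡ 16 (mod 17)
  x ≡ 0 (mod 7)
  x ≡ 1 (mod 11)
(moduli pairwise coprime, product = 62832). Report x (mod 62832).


Product of moduli M = 3 · 16 · 17 · 7 · 11 = 62832.
Merge one congruence at a time:
  Start: x ≡ 0 (mod 3).
  Combine with x ≡ 4 (mod 16); new modulus lcm = 48.
    Write x = 0 + 3·t and substitute into x ≡ 4 (mod 16): 3·t ≡ 4 − 0 = 4 (mod 16).
    The inverse of 3 mod 16 is 11 (since 3·11 = 33 = 2·16 + 1), so t ≡ 11·4 = 44 ≡ 12 (mod 16).
    Then x = 0 + 3·12 = 36, valid modulo lcm(3, 16) = 48: x ≡ 36 (mod 48).
  Combine with x ≡ 16 (mod 17); new modulus lcm = 816.
    Write x = 36 + 48·t and substitute into x ≡ 16 (mod 17): 48·t ≡ 16 − 36 = -20 (mod 17).
    Reduce coefficients mod 17: 14·t ≡ 14 (mod 17).
    The inverse of 14 mod 17 is 11 (since 14·11 = 154 = 9·17 + 1), so t ≡ 11·14 = 154 ≡ 1 (mod 17).
    Then x = 36 + 48·1 = 84, valid modulo lcm(48, 17) = 816: x ≡ 84 (mod 816).
  Combine with x ≡ 0 (mod 7); new modulus lcm = 5712.
    Write x = 84 + 816·t and substitute into x ≡ 0 (mod 7): 816·t ≡ 0 − 84 = -84 (mod 7).
    Reduce coefficients mod 7: 4·t ≡ 0 (mod 7).
    The inverse of 4 mod 7 is 2 (since 4·2 = 8 = 1·7 + 1), so t ≡ 2·0 = 0 ≡ 0 (mod 7).
    Then x = 84 + 816·0 = 84, valid modulo lcm(816, 7) = 5712: x ≡ 84 (mod 5712).
  Combine with x ≡ 1 (mod 11); new modulus lcm = 62832.
    Write x = 84 + 5712·t and substitute into x ≡ 1 (mod 11): 5712·t ≡ 1 − 84 = -83 (mod 11).
    Reduce coefficients mod 11: 3·t ≡ 5 (mod 11).
    The inverse of 3 mod 11 is 4 (since 3·4 = 12 = 1·11 + 1), so t ≡ 4·5 = 20 ≡ 9 (mod 11).
    Then x = 84 + 5712·9 = 51492, valid modulo lcm(5712, 11) = 62832: x ≡ 51492 (mod 62832).
Verify against each original: 51492 mod 3 = 0, 51492 mod 16 = 4, 51492 mod 17 = 16, 51492 mod 7 = 0, 51492 mod 11 = 1.

x ≡ 51492 (mod 62832).


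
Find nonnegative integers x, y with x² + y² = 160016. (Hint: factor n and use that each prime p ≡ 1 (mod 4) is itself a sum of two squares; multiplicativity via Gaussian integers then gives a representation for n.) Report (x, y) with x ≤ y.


Step 1: Factor n = 160016 = 2^4 · 73 · 137.
Step 2: Check the mod-4 condition on each prime factor: 2 = 2 (special); 73 ≡ 1 (mod 4), exponent 1; 137 ≡ 1 (mod 4), exponent 1.
All primes ≡ 3 (mod 4) appear to even exponent (or don't appear), so by the two-squares theorem n IS expressible as a sum of two squares.
Step 3: Build a representation. Group n = k² · m with k = 4 and m = 73 · 137 = 10001 (a product of primes ≡ 1 (mod 4)); a representation of m scales to one of n via (k·x)² + (k·y)² = k²(x² + y²). Each prime p ≡ 1 (mod 4) is itself a sum of two squares; find a² by testing p − a² for a perfect square:
  73: 73 − 1² = 72, 73 − 2² = 69, 73 − 3² = 64 = 8² ⇒ 73 = 3² + 8².
  137: 137 − 1² = 136, 137 − 2² = 133, 137 − 3² = 128, 137 − 4² = 121 = 11² ⇒ 137 = 4² + 11².
  Combine using the Brahmagupta–Fibonacci identity (a² + b²)(c² + d²) = (ac − bd)² + (ad + bc)² = (ac + bd)² + (ad − bc)²:
  73 · 137 = 10001: from (3² + 8²)(4² + 11²), take (3·4 − 8·11, 3·11 + 8·4) = (12 − 88, 33 + 32) = (-76, 65); dropping signs (only squares matter) gives (76, 65); check 76² + 65² = 5776 + 4225 = 10001 ✓.
  Scale by k = 4: (4·76, 4·65) = (304, 260).
Step 4: Order so x ≤ y and verify: 260² + 304² = 67600 + 92416 = 160016 = n. ✓

n = 160016 = 260² + 304² (one valid representation with x ≤ y).


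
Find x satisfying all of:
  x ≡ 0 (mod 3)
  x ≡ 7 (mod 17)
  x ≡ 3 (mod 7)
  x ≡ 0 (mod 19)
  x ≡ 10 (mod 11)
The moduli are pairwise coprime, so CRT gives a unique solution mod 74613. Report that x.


Product of moduli M = 3 · 17 · 7 · 19 · 11 = 74613.
Merge one congruence at a time:
  Start: x ≡ 0 (mod 3).
  Combine with x ≡ 7 (mod 17); new modulus lcm = 51.
    Write x = 0 + 3·t and substitute into x ≡ 7 (mod 17): 3·t ≡ 7 − 0 = 7 (mod 17).
    The inverse of 3 mod 17 is 6 (since 3·6 = 18 = 1·17 + 1), so t ≡ 6·7 = 42 ≡ 8 (mod 17).
    Then x = 0 + 3·8 = 24, valid modulo lcm(3, 17) = 51: x ≡ 24 (mod 51).
  Combine with x ≡ 3 (mod 7); new modulus lcm = 357.
    Write x = 24 + 51·t and substitute into x ≡ 3 (mod 7): 51·t ≡ 3 − 24 = -21 (mod 7).
    Reduce coefficients mod 7: 2·t ≡ 0 (mod 7).
    The inverse of 2 mod 7 is 4 (since 2·4 = 8 = 1·7 + 1), so t ≡ 4·0 = 0 ≡ 0 (mod 7).
    Then x = 24 + 51·0 = 24, valid modulo lcm(51, 7) = 357: x ≡ 24 (mod 357).
  Combine with x ≡ 0 (mod 19); new modulus lcm = 6783.
    Write x = 24 + 357·t and substitute into x ≡ 0 (mod 19): 357·t ≡ 0 − 24 = -24 (mod 19).
    Reduce coefficients mod 19: 15·t ≡ 14 (mod 19).
    The inverse of 15 mod 19 is 14 (since 15·14 = 210 = 11·19 + 1), so t ≡ 14·14 = 196 ≡ 6 (mod 19).
    Then x = 24 + 357·6 = 2166, valid modulo lcm(357, 19) = 6783: x ≡ 2166 (mod 6783).
  Combine with x ≡ 10 (mod 11); new modulus lcm = 74613.
    Write x = 2166 + 6783·t and substitute into x ≡ 10 (mod 11): 6783·t ≡ 10 − 2166 = -2156 (mod 11).
    Reduce coefficients mod 11: 7·t ≡ 0 (mod 11).
    The inverse of 7 mod 11 is 8 (since 7·8 = 56 = 5·11 + 1), so t ≡ 8·0 = 0 ≡ 0 (mod 11).
    Then x = 2166 + 6783·0 = 2166, valid modulo lcm(6783, 11) = 74613: x ≡ 2166 (mod 74613).
Verify against each original: 2166 mod 3 = 0, 2166 mod 17 = 7, 2166 mod 7 = 3, 2166 mod 19 = 0, 2166 mod 11 = 10.

x ≡ 2166 (mod 74613).


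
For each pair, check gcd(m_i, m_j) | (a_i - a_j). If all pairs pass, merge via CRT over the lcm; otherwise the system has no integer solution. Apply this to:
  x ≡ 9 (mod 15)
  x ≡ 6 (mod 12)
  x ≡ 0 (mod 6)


Moduli 15, 12, 6 are not pairwise coprime, so CRT works modulo lcm(m_i) when all pairwise compatibility conditions hold.
Pairwise compatibility: gcd(m_i, m_j) must divide a_i - a_j for every pair.
Merge one congruence at a time:
  Start: x ≡ 9 (mod 15).
  Combine with x ≡ 6 (mod 12): gcd(15, 12) = 3; 6 - 9 = -3, which IS divisible by 3, so compatible.
    Write x = 9 + 15·t and substitute into x ≡ 6 (mod 12): 15·t ≡ 6 − 9 = -3 (mod 12).
    Divide the congruence (and modulus) by g = 3: 5·t ≡ -1 (mod 4).
    Reduce coefficients mod 4: 1·t ≡ 3 (mod 4).
    So t ≡ 3 (mod 4).
    Then x = 9 + 15·3 = 54, valid modulo lcm(15, 12) = 60: x ≡ 54 (mod 60).
  Combine with x ≡ 0 (mod 6): gcd(60, 6) = 6; 0 - 54 = -54, which IS divisible by 6, so compatible.
    Write x = 54 + 60·t and substitute into x ≡ 0 (mod 6): 60·t ≡ 0 − 54 = -54 (mod 6).
    Divide the congruence (and modulus) by g = 6: 10·t ≡ -9 (mod 1).
    Modulo 1 every t works; take t = 0.
    Then x = 54 + 60·0 = 54, valid modulo lcm(60, 6) = 60: x ≡ 54 (mod 60).
Verify: 54 mod 15 = 9, 54 mod 12 = 6, 54 mod 6 = 0.

x ≡ 54 (mod 60).


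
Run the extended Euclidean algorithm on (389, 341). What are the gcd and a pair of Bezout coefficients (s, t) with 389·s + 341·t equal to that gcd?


Euclidean algorithm on (389, 341) — divide until remainder is 0:
  389 = 1 · 341 + 48
  341 = 7 · 48 + 5
  48 = 9 · 5 + 3
  5 = 1 · 3 + 2
  3 = 1 · 2 + 1
  2 = 2 · 1 + 0
gcd(389, 341) = 1.
Track Bezout coefficients alongside the remainders: start with r₀ = 389 = a·1 + b·0 (s = 1, t = 0) and r₁ = 341 = a·0 + b·1 (s = 0, t = 1); each new remainder r_{k+1} = r_{k-1} − q_k·r_k inherits s_{k+1} = s_{k-1} − q_k·s_k, t_{k+1} = t_{k-1} − q_k·t_k, so r_k = a·s_k + b·t_k at every step:
  q = 1: r = 48, s = 1 − 1·0 = 1, t = 0 − 1·1 = -1  (check: 389·1 + 341·(-1) = 48)
  q = 7: r = 5, s = 0 − 7·1 = -7, t = 1 − 7·(-1) = 8  (check: 389·(-7) + 341·8 = 5)
  q = 9: r = 3, s = 1 − 9·(-7) = 64, t = -1 − 9·8 = -73  (check: 389·64 + 341·(-73) = 3)
  q = 1: r = 2, s = -7 − 1·64 = -71, t = 8 − 1·(-73) = 81  (check: 389·(-71) + 341·81 = 2)
  q = 1: r = 1, s = 64 − 1·(-71) = 135, t = -73 − 1·81 = -154  (check: 389·135 + 341·(-154) = 1)
The row with r = 1 (the gcd) gives the Bezout coefficients s = 135, t = -154.
Result: 389 · (135) + 341 · (-154) = 1.

gcd(389, 341) = 1; s = 135, t = -154 (check: 389·135 + 341·(-154) = 1).


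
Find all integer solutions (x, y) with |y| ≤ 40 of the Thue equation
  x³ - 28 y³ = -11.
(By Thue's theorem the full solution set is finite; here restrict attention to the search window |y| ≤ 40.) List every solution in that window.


The equation is x³ - 28y³ = -11. For fixed y, x³ = 28·y³ − 11, so a solution requires the RHS to be a perfect cube.
Strategy: iterate y from -40 to 40, compute RHS = 28·y³ − 11, and check whether it is a (positive or negative) perfect cube.
Check small values of y:
  y = 0: RHS = -11 is not a perfect cube.
  y = 1: RHS = 17 is not a perfect cube.
  y = -1: RHS = -39 is not a perfect cube.
  y = 2: RHS = 213 is not a perfect cube.
  y = -2: RHS = -235 is not a perfect cube.
  y = 3: RHS = 745 is not a perfect cube.
  y = -3: RHS = -767 is not a perfect cube.
Continuing the search up to |y| = 40 finds no solutions either.
No (x, y) in the scanned range satisfies the equation.

No integer solutions with |y| ≤ 40.


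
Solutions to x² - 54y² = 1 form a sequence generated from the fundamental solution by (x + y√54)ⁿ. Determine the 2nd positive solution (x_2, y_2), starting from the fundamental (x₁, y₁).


Step 1: Find the fundamental solution (x₁, y₁) of x² - 54y² = 1.
  Expand √54 as a continued fraction. a₀ = ⌊√54⌋ = 7; iterate m_{k+1} = d_k·a_k − m_k, d_{k+1} = (54 − m_{k+1}²)/d_k, a_{k+1} = ⌊(a₀ + m_{k+1})/d_{k+1}⌋ (starting m₀ = 0, d₀ = 1), with convergents p_k = a_k·p_{k-1} + p_{k-2}, q_k = a_k·q_{k-1} + q_{k-2} (p₋₁ = 1, q₋₁ = 0):
  k = 0: a₀ = 7; p₀/q₀ = 7/1; p₀² − 54·q₀² = 49 − 54 = -5.
  k = 1: m = 7, d = 5, a = ⌊(7 + 7)/5⌋ = 2; p/q = (2·7 + 1)/(2·1 + 0) = 15/2; p² − 54·q² = 225 − 216 = 9.
  k = 2: m = 3, d = 9, a = ⌊(7 + 3)/9⌋ = 1; p/q = (1·15 + 7)/(1·2 + 1) = 22/3; p² − 54·q² = 484 − 486 = -2.
  k = 3: m = 6, d = 2, a = ⌊(7 + 6)/2⌋ = 6; p/q = (6·22 + 15)/(6·3 + 2) = 147/20; p² − 54·q² = 21609 − 21600 = 9.
  k = 4: m = 6, d = 9, a = ⌊(7 + 6)/9⌋ = 1; p/q = (1·147 + 22)/(1·20 + 3) = 169/23; p² − 54·q² = 28561 − 28566 = -5.
  k = 5: m = 3, d = 5, a = ⌊(7 + 3)/5⌋ = 2; p/q = (2·169 + 147)/(2·23 + 20) = 485/66; p² − 54·q² = 235225 − 235224 = 1.
  The first convergent with p² − 54·q² = 1 gives the fundamental solution (x₁, y₁) = (485, 66).
Step 2: Apply the recurrence (x_{n+1}, y_{n+1}) = (x₁x_n + 54y₁y_n, x₁y_n + y₁x_n) repeatedly.
  From (x_1, y_1) = (485, 66): x_2 = 485·485 + 54·66·66 = 470449; y_2 = 485·66 + 66·485 = 64020.
Step 3: Verify x_2² - 54·y_2² = 221322261601 - 221322261600 = 1 (should be 1). ✓

(x_1, y_1) = (485, 66); (x_2, y_2) = (470449, 64020).


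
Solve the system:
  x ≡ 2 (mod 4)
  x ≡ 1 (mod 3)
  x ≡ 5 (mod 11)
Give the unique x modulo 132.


Moduli 4, 3, 11 are pairwise coprime; by CRT there is a unique solution modulo M = 4 · 3 · 11 = 132.
Solve pairwise, accumulating the modulus:
  Start with x ≡ 2 (mod 4).
  Combine with x ≡ 1 (mod 3): since gcd(4, 3) = 1, we get a unique residue mod 12.
    Write x = 2 + 4·t and substitute into x ≡ 1 (mod 3): 4·t ≡ 1 − 2 = -1 (mod 3).
    Reduce coefficients mod 3: 1·t ≡ 2 (mod 3).
    So t ≡ 2 (mod 3).
    Then x = 2 + 4·2 = 10, valid modulo lcm(4, 3) = 12: x ≡ 10 (mod 12).
  Combine with x ≡ 5 (mod 11): since gcd(12, 11) = 1, we get a unique residue mod 132.
    Write x = 10 + 12·t and substitute into x ≡ 5 (mod 11): 12·t ≡ 5 − 10 = -5 (mod 11).
    Reduce coefficients mod 11: 1·t ≡ 6 (mod 11).
    So t ≡ 6 (mod 11).
    Then x = 10 + 12·6 = 82, valid modulo lcm(12, 11) = 132: x ≡ 82 (mod 132).
Verify: 82 mod 4 = 2 ✓, 82 mod 3 = 1 ✓, 82 mod 11 = 5 ✓.

x ≡ 82 (mod 132).


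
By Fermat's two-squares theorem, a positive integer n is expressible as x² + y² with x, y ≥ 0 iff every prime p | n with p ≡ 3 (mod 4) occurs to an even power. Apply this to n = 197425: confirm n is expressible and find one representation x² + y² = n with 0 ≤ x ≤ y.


Step 1: Factor n = 197425 = 5^2 · 53 · 149.
Step 2: Check the mod-4 condition on each prime factor: 5 ≡ 1 (mod 4), exponent 2; 53 ≡ 1 (mod 4), exponent 1; 149 ≡ 1 (mod 4), exponent 1.
All primes ≡ 3 (mod 4) appear to even exponent (or don't appear), so by the two-squares theorem n IS expressible as a sum of two squares.
Step 3: Build a representation. Group n = k² · m with k = 5 and m = 53 · 149 = 7897 (a product of primes ≡ 1 (mod 4)); a representation of m scales to one of n via (k·x)² + (k·y)² = k²(x² + y²). Each prime p ≡ 1 (mod 4) is itself a sum of two squares; find a² by testing p − a² for a perfect square:
  53: 53 − 1² = 52, 53 − 2² = 49 = 7² ⇒ 53 = 2² + 7².
  149: 149 − 1² = 148, 149 − 2² = 145, 149 − 3² = 140, 149 − 4² = 133, 149 − 5² = 124, 149 − 6² = 113, 149 − 7² = 100 = 10² ⇒ 149 = 7² + 10².
  Combine using the Brahmagupta–Fibonacci identity (a² + b²)(c² + d²) = (ac − bd)² + (ad + bc)² = (ac + bd)² + (ad − bc)²:
  53 · 149 = 7897: from (2² + 7²)(7² + 10²), take (2·7 − 7·10, 2·10 + 7·7) = (14 − 70, 20 + 49) = (-56, 69); dropping signs (only squares matter) gives (56, 69); check 56² + 69² = 3136 + 4761 = 7897 ✓.
  Scale by k = 5: (5·56, 5·69) = (280, 345).
Step 4: Order so x ≤ y and verify: 280² + 345² = 78400 + 119025 = 197425 = n. ✓

n = 197425 = 280² + 345² (one valid representation with x ≤ y).


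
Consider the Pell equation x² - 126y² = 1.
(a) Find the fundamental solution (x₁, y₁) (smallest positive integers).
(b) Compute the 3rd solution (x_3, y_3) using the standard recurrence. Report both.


Step 1: Find the fundamental solution (x₁, y₁) of x² - 126y² = 1.
  Expand √126 as a continued fraction. a₀ = ⌊√126⌋ = 11; iterate m_{k+1} = d_k·a_k − m_k, d_{k+1} = (126 − m_{k+1}²)/d_k, a_{k+1} = ⌊(a₀ + m_{k+1})/d_{k+1}⌋ (starting m₀ = 0, d₀ = 1), with convergents p_k = a_k·p_{k-1} + p_{k-2}, q_k = a_k·q_{k-1} + q_{k-2} (p₋₁ = 1, q₋₁ = 0):
  k = 0: a₀ = 11; p₀/q₀ = 11/1; p₀² − 126·q₀² = 121 − 126 = -5.
  k = 1: m = 11, d = 5, a = ⌊(11 + 11)/5⌋ = 4; p/q = (4·11 + 1)/(4·1 + 0) = 45/4; p² − 126·q² = 2025 − 2016 = 9.
  k = 2: m = 9, d = 9, a = ⌊(11 + 9)/9⌋ = 2; p/q = (2·45 + 11)/(2·4 + 1) = 101/9; p² − 126·q² = 10201 − 10206 = -5.
  k = 3: m = 9, d = 5, a = ⌊(11 + 9)/5⌋ = 4; p/q = (4·101 + 45)/(4·9 + 4) = 449/40; p² − 126·q² = 201601 − 201600 = 1.
  The first convergent with p² − 126·q² = 1 gives the fundamental solution (x₁, y₁) = (449, 40).
Step 2: Apply the recurrence (x_{n+1}, y_{n+1}) = (x₁x_n + 126y₁y_n, x₁y_n + y₁x_n) repeatedly.
  From (x_1, y_1) = (449, 40): x_2 = 449·449 + 126·40·40 = 403201; y_2 = 449·40 + 40·449 = 35920.
  From (x_2, y_2) = (403201, 35920): x_3 = 449·403201 + 126·40·35920 = 362074049; y_3 = 449·35920 + 40·403201 = 32256120.
Step 3: Verify x_3² - 126·y_3² = 131097616959254401 - 131097616959254400 = 1 (should be 1). ✓

(x_1, y_1) = (449, 40); (x_3, y_3) = (362074049, 32256120).


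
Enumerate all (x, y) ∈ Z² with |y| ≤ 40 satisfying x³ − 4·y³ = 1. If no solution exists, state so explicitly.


The equation is x³ - 4y³ = 1. For fixed y, x³ = 4·y³ + 1, so a solution requires the RHS to be a perfect cube.
Strategy: iterate y from -40 to 40, compute RHS = 4·y³ + 1, and check whether it is a (positive or negative) perfect cube.
Check small values of y:
  y = 0: RHS = 1 = (1)³ ⇒ x = 1 works.
  y = 1: RHS = 5 is not a perfect cube.
  y = -1: RHS = -3 is not a perfect cube.
  y = 2: RHS = 33 is not a perfect cube.
  y = -2: RHS = -31 is not a perfect cube.
  y = 3: RHS = 109 is not a perfect cube.
  y = -3: RHS = -107 is not a perfect cube.
Continuing the search up to |y| = 40 finds no further solutions beyond those listed.
Collected solutions: (1, 0).

Solutions (with |y| ≤ 40): (1, 0).


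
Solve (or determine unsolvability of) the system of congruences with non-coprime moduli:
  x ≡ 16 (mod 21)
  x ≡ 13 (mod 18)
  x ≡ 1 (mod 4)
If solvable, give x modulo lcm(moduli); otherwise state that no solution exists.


Moduli 21, 18, 4 are not pairwise coprime, so CRT works modulo lcm(m_i) when all pairwise compatibility conditions hold.
Pairwise compatibility: gcd(m_i, m_j) must divide a_i - a_j for every pair.
Merge one congruence at a time:
  Start: x ≡ 16 (mod 21).
  Combine with x ≡ 13 (mod 18): gcd(21, 18) = 3; 13 - 16 = -3, which IS divisible by 3, so compatible.
    Write x = 16 + 21·t and substitute into x ≡ 13 (mod 18): 21·t ≡ 13 − 16 = -3 (mod 18).
    Divide the congruence (and modulus) by g = 3: 7·t ≡ -1 (mod 6).
    Reduce coefficients mod 6: 1·t ≡ 5 (mod 6).
    So t ≡ 5 (mod 6).
    Then x = 16 + 21·5 = 121, valid modulo lcm(21, 18) = 126: x ≡ 121 (mod 126).
  Combine with x ≡ 1 (mod 4): gcd(126, 4) = 2; 1 - 121 = -120, which IS divisible by 2, so compatible.
    Write x = 121 + 126·t and substitute into x ≡ 1 (mod 4): 126·t ≡ 1 − 121 = -120 (mod 4).
    Divide the congruence (and modulus) by g = 2: 63·t ≡ -60 (mod 2).
    Reduce coefficients mod 2: 1·t ≡ 0 (mod 2).
    So t ≡ 0 (mod 2).
    Then x = 121 + 126·0 = 121, valid modulo lcm(126, 4) = 252: x ≡ 121 (mod 252).
Verify: 121 mod 21 = 16, 121 mod 18 = 13, 121 mod 4 = 1.

x ≡ 121 (mod 252).


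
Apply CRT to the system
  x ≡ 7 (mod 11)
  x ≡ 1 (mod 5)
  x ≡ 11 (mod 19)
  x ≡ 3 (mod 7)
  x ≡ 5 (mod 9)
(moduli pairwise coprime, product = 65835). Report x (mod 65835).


Product of moduli M = 11 · 5 · 19 · 7 · 9 = 65835.
Merge one congruence at a time:
  Start: x ≡ 7 (mod 11).
  Combine with x ≡ 1 (mod 5); new modulus lcm = 55.
    Write x = 7 + 11·t and substitute into x ≡ 1 (mod 5): 11·t ≡ 1 − 7 = -6 (mod 5).
    Reduce coefficients mod 5: 1·t ≡ 4 (mod 5).
    So t ≡ 4 (mod 5).
    Then x = 7 + 11·4 = 51, valid modulo lcm(11, 5) = 55: x ≡ 51 (mod 55).
  Combine with x ≡ 11 (mod 19); new modulus lcm = 1045.
    Write x = 51 + 55·t and substitute into x ≡ 11 (mod 19): 55·t ≡ 11 − 51 = -40 (mod 19).
    Reduce coefficients mod 19: 17·t ≡ 17 (mod 19).
    The inverse of 17 mod 19 is 9 (since 17·9 = 153 = 8·19 + 1), so t ≡ 9·17 = 153 ≡ 1 (mod 19).
    Then x = 51 + 55·1 = 106, valid modulo lcm(55, 19) = 1045: x ≡ 106 (mod 1045).
  Combine with x ≡ 3 (mod 7); new modulus lcm = 7315.
    Write x = 106 + 1045·t and substitute into x ≡ 3 (mod 7): 1045·t ≡ 3 − 106 = -103 (mod 7).
    Reduce coefficients mod 7: 2·t ≡ 2 (mod 7).
    The inverse of 2 mod 7 is 4 (since 2·4 = 8 = 1·7 + 1), so t ≡ 4·2 = 8 ≡ 1 (mod 7).
    Then x = 106 + 1045·1 = 1151, valid modulo lcm(1045, 7) = 7315: x ≡ 1151 (mod 7315).
  Combine with x ≡ 5 (mod 9); new modulus lcm = 65835.
    Write x = 1151 + 7315·t and substitute into x ≡ 5 (mod 9): 7315·t ≡ 5 − 1151 = -1146 (mod 9).
    Reduce coefficients mod 9: 7·t ≡ 6 (mod 9).
    The inverse of 7 mod 9 is 4 (since 7·4 = 28 = 3·9 + 1), so t ≡ 4·6 = 24 ≡ 6 (mod 9).
    Then x = 1151 + 7315·6 = 45041, valid modulo lcm(7315, 9) = 65835: x ≡ 45041 (mod 65835).
Verify against each original: 45041 mod 11 = 7, 45041 mod 5 = 1, 45041 mod 19 = 11, 45041 mod 7 = 3, 45041 mod 9 = 5.

x ≡ 45041 (mod 65835).


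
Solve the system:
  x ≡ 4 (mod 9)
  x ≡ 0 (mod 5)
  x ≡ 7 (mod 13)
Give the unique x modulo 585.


Moduli 9, 5, 13 are pairwise coprime; by CRT there is a unique solution modulo M = 9 · 5 · 13 = 585.
Solve pairwise, accumulating the modulus:
  Start with x ≡ 4 (mod 9).
  Combine with x ≡ 0 (mod 5): since gcd(9, 5) = 1, we get a unique residue mod 45.
    Write x = 4 + 9·t and substitute into x ≡ 0 (mod 5): 9·t ≡ 0 − 4 = -4 (mod 5).
    Reduce coefficients mod 5: 4·t ≡ 1 (mod 5).
    The inverse of 4 mod 5 is 4 (since 4·4 = 16 = 3·5 + 1), so t ≡ 4·1 = 4 ≡ 4 (mod 5).
    Then x = 4 + 9·4 = 40, valid modulo lcm(9, 5) = 45: x ≡ 40 (mod 45).
  Combine with x ≡ 7 (mod 13): since gcd(45, 13) = 1, we get a unique residue mod 585.
    Write x = 40 + 45·t and substitute into x ≡ 7 (mod 13): 45·t ≡ 7 − 40 = -33 (mod 13).
    Reduce coefficients mod 13: 6·t ≡ 6 (mod 13).
    The inverse of 6 mod 13 is 11 (since 6·11 = 66 = 5·13 + 1), so t ≡ 11·6 = 66 ≡ 1 (mod 13).
    Then x = 40 + 45·1 = 85, valid modulo lcm(45, 13) = 585: x ≡ 85 (mod 585).
Verify: 85 mod 9 = 4 ✓, 85 mod 5 = 0 ✓, 85 mod 13 = 7 ✓.

x ≡ 85 (mod 585).


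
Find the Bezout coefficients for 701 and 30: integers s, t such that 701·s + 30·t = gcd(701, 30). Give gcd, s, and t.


Euclidean algorithm on (701, 30) — divide until remainder is 0:
  701 = 23 · 30 + 11
  30 = 2 · 11 + 8
  11 = 1 · 8 + 3
  8 = 2 · 3 + 2
  3 = 1 · 2 + 1
  2 = 2 · 1 + 0
gcd(701, 30) = 1.
Track Bezout coefficients alongside the remainders: start with r₀ = 701 = a·1 + b·0 (s = 1, t = 0) and r₁ = 30 = a·0 + b·1 (s = 0, t = 1); each new remainder r_{k+1} = r_{k-1} − q_k·r_k inherits s_{k+1} = s_{k-1} − q_k·s_k, t_{k+1} = t_{k-1} − q_k·t_k, so r_k = a·s_k + b·t_k at every step:
  q = 23: r = 11, s = 1 − 23·0 = 1, t = 0 − 23·1 = -23  (check: 701·1 + 30·(-23) = 11)
  q = 2: r = 8, s = 0 − 2·1 = -2, t = 1 − 2·(-23) = 47  (check: 701·(-2) + 30·47 = 8)
  q = 1: r = 3, s = 1 − 1·(-2) = 3, t = -23 − 1·47 = -70  (check: 701·3 + 30·(-70) = 3)
  q = 2: r = 2, s = -2 − 2·3 = -8, t = 47 − 2·(-70) = 187  (check: 701·(-8) + 30·187 = 2)
  q = 1: r = 1, s = 3 − 1·(-8) = 11, t = -70 − 1·187 = -257  (check: 701·11 + 30·(-257) = 1)
The row with r = 1 (the gcd) gives the Bezout coefficients s = 11, t = -257.
Result: 701 · (11) + 30 · (-257) = 1.

gcd(701, 30) = 1; s = 11, t = -257 (check: 701·11 + 30·(-257) = 1).


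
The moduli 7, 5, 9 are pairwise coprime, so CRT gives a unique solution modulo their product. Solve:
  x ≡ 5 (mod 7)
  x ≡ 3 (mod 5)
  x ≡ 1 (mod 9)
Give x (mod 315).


Moduli 7, 5, 9 are pairwise coprime; by CRT there is a unique solution modulo M = 7 · 5 · 9 = 315.
Solve pairwise, accumulating the modulus:
  Start with x ≡ 5 (mod 7).
  Combine with x ≡ 3 (mod 5): since gcd(7, 5) = 1, we get a unique residue mod 35.
    Write x = 5 + 7·t and substitute into x ≡ 3 (mod 5): 7·t ≡ 3 − 5 = -2 (mod 5).
    Reduce coefficients mod 5: 2·t ≡ 3 (mod 5).
    The inverse of 2 mod 5 is 3 (since 2·3 = 6 = 1·5 + 1), so t ≡ 3·3 = 9 ≡ 4 (mod 5).
    Then x = 5 + 7·4 = 33, valid modulo lcm(7, 5) = 35: x ≡ 33 (mod 35).
  Combine with x ≡ 1 (mod 9): since gcd(35, 9) = 1, we get a unique residue mod 315.
    Write x = 33 + 35·t and substitute into x ≡ 1 (mod 9): 35·t ≡ 1 − 33 = -32 (mod 9).
    Reduce coefficients mod 9: 8·t ≡ 4 (mod 9).
    The inverse of 8 mod 9 is 8 (since 8·8 = 64 = 7·9 + 1), so t ≡ 8·4 = 32 ≡ 5 (mod 9).
    Then x = 33 + 35·5 = 208, valid modulo lcm(35, 9) = 315: x ≡ 208 (mod 315).
Verify: 208 mod 7 = 5 ✓, 208 mod 5 = 3 ✓, 208 mod 9 = 1 ✓.

x ≡ 208 (mod 315).


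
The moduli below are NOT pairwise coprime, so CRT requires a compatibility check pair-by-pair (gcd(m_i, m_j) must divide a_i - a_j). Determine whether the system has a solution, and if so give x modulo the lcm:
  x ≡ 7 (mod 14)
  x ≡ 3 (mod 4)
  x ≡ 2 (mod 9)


Moduli 14, 4, 9 are not pairwise coprime, so CRT works modulo lcm(m_i) when all pairwise compatibility conditions hold.
Pairwise compatibility: gcd(m_i, m_j) must divide a_i - a_j for every pair.
Merge one congruence at a time:
  Start: x ≡ 7 (mod 14).
  Combine with x ≡ 3 (mod 4): gcd(14, 4) = 2; 3 - 7 = -4, which IS divisible by 2, so compatible.
    Write x = 7 + 14·t and substitute into x ≡ 3 (mod 4): 14·t ≡ 3 − 7 = -4 (mod 4).
    Divide the congruence (and modulus) by g = 2: 7·t ≡ -2 (mod 2).
    Reduce coefficients mod 2: 1·t ≡ 0 (mod 2).
    So t ≡ 0 (mod 2).
    Then x = 7 + 14·0 = 7, valid modulo lcm(14, 4) = 28: x ≡ 7 (mod 28).
  Combine with x ≡ 2 (mod 9): gcd(28, 9) = 1; 2 - 7 = -5, which IS divisible by 1, so compatible.
    Write x = 7 + 28·t and substitute into x ≡ 2 (mod 9): 28·t ≡ 2 − 7 = -5 (mod 9).
    Reduce coefficients mod 9: 1·t ≡ 4 (mod 9).
    So t ≡ 4 (mod 9).
    Then x = 7 + 28·4 = 119, valid modulo lcm(28, 9) = 252: x ≡ 119 (mod 252).
Verify: 119 mod 14 = 7, 119 mod 4 = 3, 119 mod 9 = 2.

x ≡ 119 (mod 252).


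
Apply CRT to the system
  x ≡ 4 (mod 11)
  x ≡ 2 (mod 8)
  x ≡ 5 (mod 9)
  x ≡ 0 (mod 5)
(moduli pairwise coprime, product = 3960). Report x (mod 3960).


Product of moduli M = 11 · 8 · 9 · 5 = 3960.
Merge one congruence at a time:
  Start: x ≡ 4 (mod 11).
  Combine with x ≡ 2 (mod 8); new modulus lcm = 88.
    Write x = 4 + 11·t and substitute into x ≡ 2 (mod 8): 11·t ≡ 2 − 4 = -2 (mod 8).
    Reduce coefficients mod 8: 3·t ≡ 6 (mod 8).
    The inverse of 3 mod 8 is 3 (since 3·3 = 9 = 1·8 + 1), so t ≡ 3·6 = 18 ≡ 2 (mod 8).
    Then x = 4 + 11·2 = 26, valid modulo lcm(11, 8) = 88: x ≡ 26 (mod 88).
  Combine with x ≡ 5 (mod 9); new modulus lcm = 792.
    Write x = 26 + 88·t and substitute into x ≡ 5 (mod 9): 88·t ≡ 5 − 26 = -21 (mod 9).
    Reduce coefficients mod 9: 7·t ≡ 6 (mod 9).
    The inverse of 7 mod 9 is 4 (since 7·4 = 28 = 3·9 + 1), so t ≡ 4·6 = 24 ≡ 6 (mod 9).
    Then x = 26 + 88·6 = 554, valid modulo lcm(88, 9) = 792: x ≡ 554 (mod 792).
  Combine with x ≡ 0 (mod 5); new modulus lcm = 3960.
    Write x = 554 + 792·t and substitute into x ≡ 0 (mod 5): 792·t ≡ 0 − 554 = -554 (mod 5).
    Reduce coefficients mod 5: 2·t ≡ 1 (mod 5).
    The inverse of 2 mod 5 is 3 (since 2·3 = 6 = 1·5 + 1), so t ≡ 3·1 = 3 ≡ 3 (mod 5).
    Then x = 554 + 792·3 = 2930, valid modulo lcm(792, 5) = 3960: x ≡ 2930 (mod 3960).
Verify against each original: 2930 mod 11 = 4, 2930 mod 8 = 2, 2930 mod 9 = 5, 2930 mod 5 = 0.

x ≡ 2930 (mod 3960).


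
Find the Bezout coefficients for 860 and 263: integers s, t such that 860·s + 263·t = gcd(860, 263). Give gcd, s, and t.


Euclidean algorithm on (860, 263) — divide until remainder is 0:
  860 = 3 · 263 + 71
  263 = 3 · 71 + 50
  71 = 1 · 50 + 21
  50 = 2 · 21 + 8
  21 = 2 · 8 + 5
  8 = 1 · 5 + 3
  5 = 1 · 3 + 2
  3 = 1 · 2 + 1
  2 = 2 · 1 + 0
gcd(860, 263) = 1.
Track Bezout coefficients alongside the remainders: start with r₀ = 860 = a·1 + b·0 (s = 1, t = 0) and r₁ = 263 = a·0 + b·1 (s = 0, t = 1); each new remainder r_{k+1} = r_{k-1} − q_k·r_k inherits s_{k+1} = s_{k-1} − q_k·s_k, t_{k+1} = t_{k-1} − q_k·t_k, so r_k = a·s_k + b·t_k at every step:
  q = 3: r = 71, s = 1 − 3·0 = 1, t = 0 − 3·1 = -3  (check: 860·1 + 263·(-3) = 71)
  q = 3: r = 50, s = 0 − 3·1 = -3, t = 1 − 3·(-3) = 10  (check: 860·(-3) + 263·10 = 50)
  q = 1: r = 21, s = 1 − 1·(-3) = 4, t = -3 − 1·10 = -13  (check: 860·4 + 263·(-13) = 21)
  q = 2: r = 8, s = -3 − 2·4 = -11, t = 10 − 2·(-13) = 36  (check: 860·(-11) + 263·36 = 8)
  q = 2: r = 5, s = 4 − 2·(-11) = 26, t = -13 − 2·36 = -85  (check: 860·26 + 263·(-85) = 5)
  q = 1: r = 3, s = -11 − 1·26 = -37, t = 36 − 1·(-85) = 121  (check: 860·(-37) + 263·121 = 3)
  q = 1: r = 2, s = 26 − 1·(-37) = 63, t = -85 − 1·121 = -206  (check: 860·63 + 263·(-206) = 2)
  q = 1: r = 1, s = -37 − 1·63 = -100, t = 121 − 1·(-206) = 327  (check: 860·(-100) + 263·327 = 1)
The row with r = 1 (the gcd) gives the Bezout coefficients s = -100, t = 327.
Result: 860 · (-100) + 263 · (327) = 1.

gcd(860, 263) = 1; s = -100, t = 327 (check: 860·(-100) + 263·327 = 1).


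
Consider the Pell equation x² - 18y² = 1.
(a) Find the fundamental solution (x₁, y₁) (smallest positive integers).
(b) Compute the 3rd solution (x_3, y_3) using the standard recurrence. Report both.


Step 1: Find the fundamental solution (x₁, y₁) of x² - 18y² = 1.
  Expand √18 as a continued fraction. a₀ = ⌊√18⌋ = 4; iterate m_{k+1} = d_k·a_k − m_k, d_{k+1} = (18 − m_{k+1}²)/d_k, a_{k+1} = ⌊(a₀ + m_{k+1})/d_{k+1}⌋ (starting m₀ = 0, d₀ = 1), with convergents p_k = a_k·p_{k-1} + p_{k-2}, q_k = a_k·q_{k-1} + q_{k-2} (p₋₁ = 1, q₋₁ = 0):
  k = 0: a₀ = 4; p₀/q₀ = 4/1; p₀² − 18·q₀² = 16 − 18 = -2.
  k = 1: m = 4, d = 2, a = ⌊(4 + 4)/2⌋ = 4; p/q = (4·4 + 1)/(4·1 + 0) = 17/4; p² − 18·q² = 289 − 288 = 1.
  The first convergent with p² − 18·q² = 1 gives the fundamental solution (x₁, y₁) = (17, 4).
Step 2: Apply the recurrence (x_{n+1}, y_{n+1}) = (x₁x_n + 18y₁y_n, x₁y_n + y₁x_n) repeatedly.
  From (x_1, y_1) = (17, 4): x_2 = 17·17 + 18·4·4 = 577; y_2 = 17·4 + 4·17 = 136.
  From (x_2, y_2) = (577, 136): x_3 = 17·577 + 18·4·136 = 19601; y_3 = 17·136 + 4·577 = 4620.
Step 3: Verify x_3² - 18·y_3² = 384199201 - 384199200 = 1 (should be 1). ✓

(x_1, y_1) = (17, 4); (x_3, y_3) = (19601, 4620).


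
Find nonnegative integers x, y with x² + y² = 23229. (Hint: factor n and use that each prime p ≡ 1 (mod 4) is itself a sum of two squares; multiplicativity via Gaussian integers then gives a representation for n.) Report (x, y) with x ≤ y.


Step 1: Factor n = 23229 = 3^2 · 29 · 89.
Step 2: Check the mod-4 condition on each prime factor: 3 ≡ 3 (mod 4), exponent 2 (must be even); 29 ≡ 1 (mod 4), exponent 1; 89 ≡ 1 (mod 4), exponent 1.
All primes ≡ 3 (mod 4) appear to even exponent (or don't appear), so by the two-squares theorem n IS expressible as a sum of two squares.
Step 3: Build a representation. Group n = k² · m with k = 3 and m = 29 · 89 = 2581 (a product of primes ≡ 1 (mod 4)); a representation of m scales to one of n via (k·x)² + (k·y)² = k²(x² + y²). Each prime p ≡ 1 (mod 4) is itself a sum of two squares; find a² by testing p − a² for a perfect square:
  29: 29 − 1² = 28, 29 − 2² = 25 = 5² ⇒ 29 = 2² + 5².
  89: 89 − 1² = 88, 89 − 2² = 85, 89 − 3² = 80, 89 − 4² = 73, 89 − 5² = 64 = 8² ⇒ 89 = 5² + 8².
  Combine using the Brahmagupta–Fibonacci identity (a² + b²)(c² + d²) = (ac − bd)² + (ad + bc)² = (ac + bd)² + (ad − bc)²:
  29 · 89 = 2581: from (2² + 5²)(5² + 8²), take (2·5 − 5·8, 2·8 + 5·5) = (10 − 40, 16 + 25) = (-30, 41); dropping signs (only squares matter) gives (30, 41); check 30² + 41² = 900 + 1681 = 2581 ✓.
  Scale by k = 3: (3·30, 3·41) = (90, 123).
Step 4: Order so x ≤ y and verify: 90² + 123² = 8100 + 15129 = 23229 = n. ✓

n = 23229 = 90² + 123² (one valid representation with x ≤ y).


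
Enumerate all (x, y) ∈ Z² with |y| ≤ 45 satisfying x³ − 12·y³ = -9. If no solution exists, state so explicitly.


The equation is x³ - 12y³ = -9. For fixed y, x³ = 12·y³ − 9, so a solution requires the RHS to be a perfect cube.
Strategy: iterate y from -45 to 45, compute RHS = 12·y³ − 9, and check whether it is a (positive or negative) perfect cube.
Check small values of y:
  y = 0: RHS = -9 is not a perfect cube.
  y = 1: RHS = 3 is not a perfect cube.
  y = -1: RHS = -21 is not a perfect cube.
  y = 2: RHS = 87 is not a perfect cube.
  y = -2: RHS = -105 is not a perfect cube.
  y = 3: RHS = 315 is not a perfect cube.
  y = -3: RHS = -333 is not a perfect cube.
Continuing the search up to |y| = 45 finds no solutions either.
No (x, y) in the scanned range satisfies the equation.

No integer solutions with |y| ≤ 45.


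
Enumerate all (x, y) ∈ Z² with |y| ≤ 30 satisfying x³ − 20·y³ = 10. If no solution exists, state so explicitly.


The equation is x³ - 20y³ = 10. For fixed y, x³ = 20·y³ + 10, so a solution requires the RHS to be a perfect cube.
Strategy: iterate y from -30 to 30, compute RHS = 20·y³ + 10, and check whether it is a (positive or negative) perfect cube.
Check small values of y:
  y = 0: RHS = 10 is not a perfect cube.
  y = 1: RHS = 30 is not a perfect cube.
  y = -1: RHS = -10 is not a perfect cube.
  y = 2: RHS = 170 is not a perfect cube.
  y = -2: RHS = -150 is not a perfect cube.
  y = 3: RHS = 550 is not a perfect cube.
  y = -3: RHS = -530 is not a perfect cube.
Continuing the search up to |y| = 30 finds no solutions either.
No (x, y) in the scanned range satisfies the equation.

No integer solutions with |y| ≤ 30.
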